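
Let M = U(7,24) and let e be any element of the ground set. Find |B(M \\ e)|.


Deleting e from U(7,24) gives U(7,23) since n > r.
Bases of U(7,23) = C(23,7) = 23! / (7! * 16!) = 245157.

245157


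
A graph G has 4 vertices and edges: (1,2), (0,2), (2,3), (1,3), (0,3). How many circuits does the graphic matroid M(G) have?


A circuit in a graphic matroid = edge set of a simple cycle.
G has 4 vertices and 5 edges.
Enumerating all minimal edge subsets forming cycles...
Total circuits found: 3.

3


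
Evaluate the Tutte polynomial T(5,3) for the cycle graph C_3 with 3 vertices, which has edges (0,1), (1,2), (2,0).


T(C_3; x,y) = x + x^2 + ... + x^(2) + y.
T(5,3) = 5^1 + 5^2 + 3
= 5 + 25 + 3
= 33.

33


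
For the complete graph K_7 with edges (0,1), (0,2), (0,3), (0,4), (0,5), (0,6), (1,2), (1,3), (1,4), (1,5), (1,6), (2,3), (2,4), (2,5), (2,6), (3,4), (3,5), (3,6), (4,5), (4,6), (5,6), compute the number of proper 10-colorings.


P(K_7, k) = k(k-1)(k-2)...(k-6).
P(10) = (10) * (9) * (8) * (7) * (6) * (5) * (4) = 604800.

604800


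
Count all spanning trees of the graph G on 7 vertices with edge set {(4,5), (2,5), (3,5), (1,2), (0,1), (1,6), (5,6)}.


By Kirchhoff's matrix tree theorem, the number of spanning trees equals
the determinant of any cofactor of the Laplacian matrix L.
G has 7 vertices and 7 edges.
Computing the (6 x 6) cofactor determinant gives 4.

4


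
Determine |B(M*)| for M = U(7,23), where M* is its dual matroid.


The dual of U(r,n) is U(n-r, n) = U(16,23).
Bases of U(16,23) are all (16)-element subsets.
|B(M*)| = C(23,16) = 23! / (16! * 7!) = 245157.

245157


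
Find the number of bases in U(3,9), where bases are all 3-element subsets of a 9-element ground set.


Bases of U(3,9) are all 3-element subsets of the 9-element ground set.
Number of bases = C(9,3).
C(9,3) = (9 * 8 * 7) / (1 * 2 * 3) = 84.

84


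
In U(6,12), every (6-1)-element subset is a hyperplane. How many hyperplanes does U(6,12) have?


Hyperplanes of U(6,12) are flats of rank 5.
In a uniform matroid, these are exactly the (5)-element subsets.
Count = (12 choose 5) = 792.

792


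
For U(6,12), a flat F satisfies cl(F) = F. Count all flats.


Flats of U(6,12): every subset of size < 6 is a flat, plus E itself.
Count = (12 choose 0) + (12 choose 1) + (12 choose 2) + (12 choose 3) + (12 choose 4) + (12 choose 5) + 1
     = 1 + 12 + 66 + 220 + 495 + 792 + 1
     = 1587.

1587


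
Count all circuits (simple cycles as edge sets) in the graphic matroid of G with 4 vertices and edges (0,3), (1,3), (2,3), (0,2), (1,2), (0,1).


A circuit in a graphic matroid = edge set of a simple cycle.
G has 4 vertices and 6 edges.
Enumerating all minimal edge subsets forming cycles...
Total circuits found: 7.

7


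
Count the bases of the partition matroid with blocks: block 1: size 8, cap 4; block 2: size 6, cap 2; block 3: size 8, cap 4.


A basis picks exactly ci elements from block i.
Number of bases = product of C(|Si|, ci).
= C(8,4) * C(6,2) * C(8,4)
= 70 * 15 * 70
= 73500.

73500


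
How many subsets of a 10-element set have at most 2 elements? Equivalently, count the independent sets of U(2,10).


Independent sets of U(2,10) are all subsets of size <= 2.
Count = (10 choose 0) + (10 choose 1) + (10 choose 2)
     = 1 + 10 + 45
     = 56.

56


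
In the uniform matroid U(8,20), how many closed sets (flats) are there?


Flats of U(8,20): every subset of size < 8 is a flat, plus E itself.
Count = C(20,0) + C(20,1) + C(20,2) + C(20,3) + C(20,4) + C(20,5) + C(20,6) + C(20,7) + 1
     = 1 + 20 + 190 + 1140 + 4845 + 15504 + 38760 + 77520 + 1
     = 137981.

137981


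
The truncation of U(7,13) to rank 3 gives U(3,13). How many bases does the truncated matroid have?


Truncating U(7,13) to rank 3 gives U(3,13).
Bases of U(3,13) are all 3-element subsets of 13 elements.
Number of bases = C(13,3) = (13 * 12 * 11) / (1 * 2 * 3) = 286.

286


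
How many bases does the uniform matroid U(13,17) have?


Bases of U(13,17) are all 13-element subsets of the 17-element ground set.
Number of bases = C(17,13).
(17 choose 13) = 2380.

2380


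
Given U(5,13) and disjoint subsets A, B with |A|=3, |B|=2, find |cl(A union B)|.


|A union B| = 3 + 2 = 5 (disjoint).
In U(5,13), cl(S) = S if |S| < 5, else cl(S) = E.
Since 5 >= 5, cl(A union B) = E.
|cl(A union B)| = 13.

13


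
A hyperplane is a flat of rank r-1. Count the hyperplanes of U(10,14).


Hyperplanes of U(10,14) are flats of rank 9.
In a uniform matroid, these are exactly the (9)-element subsets.
Count = (14 choose 9) = 2002.

2002


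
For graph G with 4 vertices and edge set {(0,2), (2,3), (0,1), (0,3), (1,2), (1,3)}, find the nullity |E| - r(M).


Cycle rank (nullity) = |E| - r(M) = |E| - (|V| - c).
|E| = 6, |V| = 4, c = 1.
Nullity = 6 - (4 - 1) = 6 - 3 = 3.

3


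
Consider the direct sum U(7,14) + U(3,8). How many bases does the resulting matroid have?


Bases of a direct sum M1 + M2: |B| = |B(M1)| * |B(M2)|.
|B(U(7,14))| = C(14,7) = 3432.
|B(U(3,8))| = C(8,3) = 56.
Total bases = 3432 * 56 = 192192.

192192


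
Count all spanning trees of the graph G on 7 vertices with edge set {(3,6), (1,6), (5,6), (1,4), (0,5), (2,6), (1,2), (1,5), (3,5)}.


By Kirchhoff's matrix tree theorem, the number of spanning trees equals
the determinant of any cofactor of the Laplacian matrix L.
G has 7 vertices and 9 edges.
Computing the (6 x 6) cofactor determinant gives 21.

21


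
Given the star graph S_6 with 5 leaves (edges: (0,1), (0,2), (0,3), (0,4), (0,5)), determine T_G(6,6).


A star on 6 vertices is a tree with 5 edges.
T(x,y) = x^(5) for any tree.
T(6,6) = 6^5 = 7776.

7776


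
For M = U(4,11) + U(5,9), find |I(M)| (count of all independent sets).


For a direct sum, |I(M1+M2)| = |I(M1)| * |I(M2)|.
|I(U(4,11))| = sum C(11,k) for k=0..4 = 562.
|I(U(5,9))| = sum C(9,k) for k=0..5 = 382.
Total = 562 * 382 = 214684.

214684


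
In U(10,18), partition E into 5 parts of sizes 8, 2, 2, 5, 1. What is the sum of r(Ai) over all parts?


r(Ai) = min(|Ai|, 10) for each part.
Sum = min(8,10) + min(2,10) + min(2,10) + min(5,10) + min(1,10)
    = 8 + 2 + 2 + 5 + 1
    = 18.

18


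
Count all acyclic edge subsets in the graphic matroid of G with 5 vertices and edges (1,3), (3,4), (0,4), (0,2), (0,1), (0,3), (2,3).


An independent set in a graphic matroid is an acyclic edge subset.
G has 5 vertices and 7 edges.
Enumerate all 2^7 = 128 subsets, checking for acyclicity.
Total independent sets = 81.

81


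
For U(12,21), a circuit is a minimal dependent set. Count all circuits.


In U(12,21), circuits are the (13)-element subsets.
Any set of 13 elements is dependent, and removing any one element gives
an independent set of size 12, so it is a minimal dependent set.
Number of circuits = (21 choose 13) = 203490.

203490


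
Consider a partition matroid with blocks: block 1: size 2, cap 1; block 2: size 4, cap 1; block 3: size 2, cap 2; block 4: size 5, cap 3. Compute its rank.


Rank of a partition matroid = sum of min(|Si|, ci) for each block.
= min(2,1) + min(4,1) + min(2,2) + min(5,3)
= 1 + 1 + 2 + 3
= 7.

7


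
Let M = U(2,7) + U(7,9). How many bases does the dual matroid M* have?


(M1+M2)* = M1* + M2*.
M1* = U(5,7), bases: C(7,5) = 21.
M2* = U(2,9), bases: C(9,2) = 36.
|B(M*)| = 21 * 36 = 756.

756


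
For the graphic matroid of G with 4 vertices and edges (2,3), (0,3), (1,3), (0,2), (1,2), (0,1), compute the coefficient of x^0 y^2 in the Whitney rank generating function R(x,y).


R(x,y) = sum over A in 2^E of x^(r(E)-r(A)) * y^(|A|-r(A)).
G has 4 vertices, 6 edges. r(E) = 3.
Enumerate all 2^6 = 64 subsets.
Count subsets with r(E)-r(A)=0 and |A|-r(A)=2: 6.

6


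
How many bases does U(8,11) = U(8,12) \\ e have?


Deleting e from U(8,12) gives U(8,11) since n > r.
Bases of U(8,11) = (11 choose 8) = 165.

165


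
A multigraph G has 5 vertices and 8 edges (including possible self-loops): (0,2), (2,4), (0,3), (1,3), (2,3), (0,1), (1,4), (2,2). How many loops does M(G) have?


In a graphic matroid, a loop is a self-loop edge (u,u) with rank 0.
Examining all 8 edges for self-loops...
Self-loops found: (2,2)
Number of loops = 1.

1


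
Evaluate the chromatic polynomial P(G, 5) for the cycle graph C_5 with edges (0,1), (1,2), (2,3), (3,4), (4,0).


P(C_5, k) = (k-1)^5 + (-1)^5*(k-1).
P(5) = (4)^5 - 4
= 1024 - 4 = 1020.

1020


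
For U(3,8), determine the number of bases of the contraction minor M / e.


Contracting e from U(3,8) gives U(2,7).
Bases of U(2,7) = C(7,2) = (7 * 6) / (1 * 2) = 21.

21


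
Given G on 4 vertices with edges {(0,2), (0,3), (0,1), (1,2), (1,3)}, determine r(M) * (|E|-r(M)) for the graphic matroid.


r(M) = |V| - c = 4 - 1 = 3.
nullity = |E| - r(M) = 5 - 3 = 2.
Product = 3 * 2 = 6.

6


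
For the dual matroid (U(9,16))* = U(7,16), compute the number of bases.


The dual of U(r,n) is U(n-r, n) = U(7,16).
Bases of U(7,16) are all (7)-element subsets.
|B(M*)| = C(16,7) = 11440.

11440


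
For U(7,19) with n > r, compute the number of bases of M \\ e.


Deleting e from U(7,19) gives U(7,18) since n > r.
Bases of U(7,18) = C(18,7) = 31824.

31824


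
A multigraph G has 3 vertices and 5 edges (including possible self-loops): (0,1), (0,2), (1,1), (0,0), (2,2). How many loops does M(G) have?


In a graphic matroid, a loop is a self-loop edge (u,u) with rank 0.
Examining all 5 edges for self-loops...
Self-loops found: (1,1), (0,0), (2,2)
Number of loops = 3.

3


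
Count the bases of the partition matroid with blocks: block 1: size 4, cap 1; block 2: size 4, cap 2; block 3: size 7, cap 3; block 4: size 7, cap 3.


A basis picks exactly ci elements from block i.
Number of bases = product of C(|Si|, ci).
= C(4,1) * C(4,2) * C(7,3) * C(7,3)
= 4 * 6 * 35 * 35
= 29400.

29400


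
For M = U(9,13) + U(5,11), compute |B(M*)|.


(M1+M2)* = M1* + M2*.
M1* = U(4,13), bases: C(13,4) = 715.
M2* = U(6,11), bases: C(11,6) = 462.
|B(M*)| = 715 * 462 = 330330.

330330


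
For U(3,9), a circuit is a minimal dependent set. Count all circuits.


In U(3,9), circuits are the (4)-element subsets.
Any set of 4 elements is dependent, and removing any one element gives
an independent set of size 3, so it is a minimal dependent set.
Number of circuits = (9 choose 4) = 126.

126


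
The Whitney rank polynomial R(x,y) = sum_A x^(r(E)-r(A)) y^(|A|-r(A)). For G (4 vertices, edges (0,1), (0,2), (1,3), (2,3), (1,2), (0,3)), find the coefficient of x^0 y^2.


R(x,y) = sum over A in 2^E of x^(r(E)-r(A)) * y^(|A|-r(A)).
G has 4 vertices, 6 edges. r(E) = 3.
Enumerate all 2^6 = 64 subsets.
Count subsets with r(E)-r(A)=0 and |A|-r(A)=2: 6.

6


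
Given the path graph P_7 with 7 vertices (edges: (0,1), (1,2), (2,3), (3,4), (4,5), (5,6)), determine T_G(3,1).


A path on 7 vertices is a tree with 6 edges.
T(x,y) = x^(6) for any tree.
T(3,1) = 3^6 = 729.

729


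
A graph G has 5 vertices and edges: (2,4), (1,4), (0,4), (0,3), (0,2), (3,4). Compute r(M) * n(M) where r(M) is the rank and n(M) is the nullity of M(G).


r(M) = |V| - c = 5 - 1 = 4.
nullity = |E| - r(M) = 6 - 4 = 2.
Product = 4 * 2 = 8.

8


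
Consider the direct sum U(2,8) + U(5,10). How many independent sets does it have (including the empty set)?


For a direct sum, |I(M1+M2)| = |I(M1)| * |I(M2)|.
|I(U(2,8))| = sum C(8,k) for k=0..2 = 37.
|I(U(5,10))| = sum C(10,k) for k=0..5 = 638.
Total = 37 * 638 = 23606.

23606


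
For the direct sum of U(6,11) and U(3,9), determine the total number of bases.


Bases of a direct sum M1 + M2: |B| = |B(M1)| * |B(M2)|.
|B(U(6,11))| = C(11,6) = 462.
|B(U(3,9))| = C(9,3) = 84.
Total bases = 462 * 84 = 38808.

38808


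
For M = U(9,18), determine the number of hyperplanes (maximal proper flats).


Hyperplanes of U(9,18) are flats of rank 8.
In a uniform matroid, these are exactly the (8)-element subsets.
Count = (18 choose 8) = 43758.

43758


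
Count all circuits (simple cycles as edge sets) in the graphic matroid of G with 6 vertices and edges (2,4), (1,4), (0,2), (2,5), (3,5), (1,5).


A circuit in a graphic matroid = edge set of a simple cycle.
G has 6 vertices and 6 edges.
Enumerating all minimal edge subsets forming cycles...
Total circuits found: 1.

1


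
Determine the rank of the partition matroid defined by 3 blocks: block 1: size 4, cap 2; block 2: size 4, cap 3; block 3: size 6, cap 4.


Rank of a partition matroid = sum of min(|Si|, ci) for each block.
= min(4,2) + min(4,3) + min(6,4)
= 2 + 3 + 4
= 9.

9


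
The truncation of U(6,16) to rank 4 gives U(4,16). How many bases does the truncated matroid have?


Truncating U(6,16) to rank 4 gives U(4,16).
Bases of U(4,16) are all 4-element subsets of 16 elements.
Number of bases = C(16,4) = (16 * 15 * 14 * 13) / (1 * 2 * 3 * 4) = 1820.

1820


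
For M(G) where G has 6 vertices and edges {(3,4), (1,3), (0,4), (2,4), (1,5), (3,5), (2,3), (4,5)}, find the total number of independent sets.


An independent set in a graphic matroid is an acyclic edge subset.
G has 6 vertices and 8 edges.
Enumerate all 2^8 = 256 subsets, checking for acyclicity.
Total independent sets = 164.

164


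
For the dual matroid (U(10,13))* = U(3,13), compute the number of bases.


The dual of U(r,n) is U(n-r, n) = U(3,13).
Bases of U(3,13) are all (3)-element subsets.
|B(M*)| = C(13,3) = 13! / (3! * 10!) = 286.

286


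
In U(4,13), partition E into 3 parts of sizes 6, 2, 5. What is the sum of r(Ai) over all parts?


r(Ai) = min(|Ai|, 4) for each part.
Sum = min(6,4) + min(2,4) + min(5,4)
    = 4 + 2 + 4
    = 10.

10


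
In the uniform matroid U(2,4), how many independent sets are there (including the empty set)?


Independent sets of U(2,4) are all subsets of size <= 2.
Count = (4 choose 0) + (4 choose 1) + (4 choose 2)
     = 1 + 4 + 6
     = 11.

11


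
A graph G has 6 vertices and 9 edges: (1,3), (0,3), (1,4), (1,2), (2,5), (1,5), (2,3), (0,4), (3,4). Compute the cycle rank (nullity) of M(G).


Cycle rank (nullity) = |E| - r(M) = |E| - (|V| - c).
|E| = 9, |V| = 6, c = 1.
Nullity = 9 - (6 - 1) = 9 - 5 = 4.

4


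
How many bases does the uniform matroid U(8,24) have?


Bases of U(8,24) are all 8-element subsets of the 24-element ground set.
Number of bases = C(24,8).
C(24,8) = 24! / (8! * 16!) = 735471.

735471


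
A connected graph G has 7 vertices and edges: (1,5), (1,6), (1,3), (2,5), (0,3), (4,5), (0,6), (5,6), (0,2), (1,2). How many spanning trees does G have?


By Kirchhoff's matrix tree theorem, the number of spanning trees equals
the determinant of any cofactor of the Laplacian matrix L.
G has 7 vertices and 10 edges.
Computing the (6 x 6) cofactor determinant gives 69.

69


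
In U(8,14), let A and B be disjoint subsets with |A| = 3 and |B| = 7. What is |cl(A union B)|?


|A union B| = 3 + 7 = 10 (disjoint).
In U(8,14), cl(S) = S if |S| < 8, else cl(S) = E.
Since 10 >= 8, cl(A union B) = E.
|cl(A union B)| = 14.

14


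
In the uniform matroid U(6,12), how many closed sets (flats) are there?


Flats of U(6,12): every subset of size < 6 is a flat, plus E itself.
Count = (12 choose 0) + (12 choose 1) + (12 choose 2) + (12 choose 3) + (12 choose 4) + (12 choose 5) + 1
     = 1 + 12 + 66 + 220 + 495 + 792 + 1
     = 1587.

1587


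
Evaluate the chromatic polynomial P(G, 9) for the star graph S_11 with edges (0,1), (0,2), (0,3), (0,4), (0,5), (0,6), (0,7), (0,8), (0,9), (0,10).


P(tree, k) = k * (k-1)^(10) for any tree on 11 vertices.
P(9) = 9 * 8^10 = 9 * 1073741824 = 9663676416.

9663676416


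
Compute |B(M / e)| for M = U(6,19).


Contracting e from U(6,19) gives U(5,18).
Bases of U(5,18) = (18 choose 5) = 8568.

8568


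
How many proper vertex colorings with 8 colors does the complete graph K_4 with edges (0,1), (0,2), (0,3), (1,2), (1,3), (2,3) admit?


P(K_4, k) = k(k-1)(k-2)...(k-3).
P(8) = (8) * (7) * (6) * (5) = 1680.

1680


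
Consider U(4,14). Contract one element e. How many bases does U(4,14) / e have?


Contracting e from U(4,14) gives U(3,13).
Bases of U(3,13) = C(13,3) = (13 * 12 * 11) / (1 * 2 * 3) = 286.

286


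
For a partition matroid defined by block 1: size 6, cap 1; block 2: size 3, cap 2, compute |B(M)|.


A basis picks exactly ci elements from block i.
Number of bases = product of C(|Si|, ci).
= C(6,1) * C(3,2)
= 6 * 3
= 18.

18


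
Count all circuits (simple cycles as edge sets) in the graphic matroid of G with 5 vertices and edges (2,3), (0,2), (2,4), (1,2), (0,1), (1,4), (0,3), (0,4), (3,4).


A circuit in a graphic matroid = edge set of a simple cycle.
G has 5 vertices and 9 edges.
Enumerating all minimal edge subsets forming cycles...
Total circuits found: 22.

22


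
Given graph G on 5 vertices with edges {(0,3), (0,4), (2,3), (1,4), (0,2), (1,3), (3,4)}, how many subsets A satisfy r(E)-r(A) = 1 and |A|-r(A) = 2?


R(x,y) = sum over A in 2^E of x^(r(E)-r(A)) * y^(|A|-r(A)).
G has 5 vertices, 7 edges. r(E) = 4.
Enumerate all 2^7 = 128 subsets.
Count subsets with r(E)-r(A)=1 and |A|-r(A)=2: 2.

2


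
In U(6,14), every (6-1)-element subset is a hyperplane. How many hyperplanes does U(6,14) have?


Hyperplanes of U(6,14) are flats of rank 5.
In a uniform matroid, these are exactly the (5)-element subsets.
Count = C(14,5) = 14! / (5! * 9!) = 2002.

2002


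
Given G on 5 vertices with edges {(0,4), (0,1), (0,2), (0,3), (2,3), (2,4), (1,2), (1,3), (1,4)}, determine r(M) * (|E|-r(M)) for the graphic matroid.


r(M) = |V| - c = 5 - 1 = 4.
nullity = |E| - r(M) = 9 - 4 = 5.
Product = 4 * 5 = 20.

20


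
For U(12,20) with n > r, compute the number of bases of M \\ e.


Deleting e from U(12,20) gives U(12,19) since n > r.
Bases of U(12,19) = (19 choose 12) = 50388.

50388


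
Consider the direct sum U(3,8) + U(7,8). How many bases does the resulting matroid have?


Bases of a direct sum M1 + M2: |B| = |B(M1)| * |B(M2)|.
|B(U(3,8))| = C(8,3) = 56.
|B(U(7,8))| = C(8,7) = 8.
Total bases = 56 * 8 = 448.

448


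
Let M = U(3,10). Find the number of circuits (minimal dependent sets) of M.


In U(3,10), circuits are the (4)-element subsets.
Any set of 4 elements is dependent, and removing any one element gives
an independent set of size 3, so it is a minimal dependent set.
Number of circuits = C(10,4) = (10 * 9 * 8 * 7) / (1 * 2 * 3 * 4) = 210.

210


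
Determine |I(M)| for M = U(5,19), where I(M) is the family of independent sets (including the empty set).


Independent sets of U(5,19) are all subsets of size <= 5.
Count = C(19,0) + C(19,1) + C(19,2) + C(19,3) + C(19,4) + C(19,5)
     = 1 + 19 + 171 + 969 + 3876 + 11628
     = 16664.

16664


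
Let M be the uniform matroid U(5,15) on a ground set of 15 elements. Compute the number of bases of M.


Bases of U(5,15) are all 5-element subsets of the 15-element ground set.
Number of bases = C(15,5).
C(15,5) = 15! / (5! * 10!) = 3003.

3003


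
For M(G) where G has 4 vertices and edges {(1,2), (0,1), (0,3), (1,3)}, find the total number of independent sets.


An independent set in a graphic matroid is an acyclic edge subset.
G has 4 vertices and 4 edges.
Enumerate all 2^4 = 16 subsets, checking for acyclicity.
Total independent sets = 14.

14


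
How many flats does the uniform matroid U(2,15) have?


Flats of U(2,15): every subset of size < 2 is a flat, plus E itself.
Count = C(15,0) + C(15,1) + 1
     = 1 + 15 + 1
     = 17.

17


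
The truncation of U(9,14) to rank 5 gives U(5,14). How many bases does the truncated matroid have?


Truncating U(9,14) to rank 5 gives U(5,14).
Bases of U(5,14) are all 5-element subsets of 14 elements.
Number of bases = (14 choose 5) = 2002.

2002


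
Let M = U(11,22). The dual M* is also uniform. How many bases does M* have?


The dual of U(r,n) is U(n-r, n) = U(11,22).
Bases of U(11,22) are all (11)-element subsets.
|B(M*)| = C(22,11) = 705432.

705432


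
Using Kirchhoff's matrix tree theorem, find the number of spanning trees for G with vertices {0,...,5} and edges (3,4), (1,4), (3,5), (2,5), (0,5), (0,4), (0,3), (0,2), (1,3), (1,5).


By Kirchhoff's matrix tree theorem, the number of spanning trees equals
the determinant of any cofactor of the Laplacian matrix L.
G has 6 vertices and 10 edges.
Computing the (5 x 5) cofactor determinant gives 114.

114


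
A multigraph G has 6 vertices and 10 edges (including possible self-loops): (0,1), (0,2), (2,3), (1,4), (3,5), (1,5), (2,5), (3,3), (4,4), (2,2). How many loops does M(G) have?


In a graphic matroid, a loop is a self-loop edge (u,u) with rank 0.
Examining all 10 edges for self-loops...
Self-loops found: (3,3), (4,4), (2,2)
Number of loops = 3.

3


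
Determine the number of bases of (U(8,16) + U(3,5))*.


(M1+M2)* = M1* + M2*.
M1* = U(8,16), bases: C(16,8) = 12870.
M2* = U(2,5), bases: C(5,2) = 10.
|B(M*)| = 12870 * 10 = 128700.

128700


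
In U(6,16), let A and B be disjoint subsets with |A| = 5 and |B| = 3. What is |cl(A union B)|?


|A union B| = 5 + 3 = 8 (disjoint).
In U(6,16), cl(S) = S if |S| < 6, else cl(S) = E.
Since 8 >= 6, cl(A union B) = E.
|cl(A union B)| = 16.

16


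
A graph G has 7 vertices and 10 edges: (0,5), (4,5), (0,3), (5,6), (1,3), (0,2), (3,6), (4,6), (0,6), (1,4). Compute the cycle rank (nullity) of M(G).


Cycle rank (nullity) = |E| - r(M) = |E| - (|V| - c).
|E| = 10, |V| = 7, c = 1.
Nullity = 10 - (7 - 1) = 10 - 6 = 4.

4


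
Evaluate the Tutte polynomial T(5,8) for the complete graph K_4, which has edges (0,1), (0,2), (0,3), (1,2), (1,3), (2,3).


T(K_4; x,y) = x^3 + 3x^2 + 4xy + 2x + y^3 + 3y^2 + 2y.
Substituting x=5, y=8:
= 125 + 75 + 160 + 10 + 512 + 192 + 16
= 1090.

1090


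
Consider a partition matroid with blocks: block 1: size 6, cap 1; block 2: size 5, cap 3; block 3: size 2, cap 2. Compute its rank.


Rank of a partition matroid = sum of min(|Si|, ci) for each block.
= min(6,1) + min(5,3) + min(2,2)
= 1 + 3 + 2
= 6.

6


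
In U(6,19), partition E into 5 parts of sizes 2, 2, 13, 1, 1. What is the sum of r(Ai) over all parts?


r(Ai) = min(|Ai|, 6) for each part.
Sum = min(2,6) + min(2,6) + min(13,6) + min(1,6) + min(1,6)
    = 2 + 2 + 6 + 1 + 1
    = 12.

12


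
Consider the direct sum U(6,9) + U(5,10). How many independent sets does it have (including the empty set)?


For a direct sum, |I(M1+M2)| = |I(M1)| * |I(M2)|.
|I(U(6,9))| = sum C(9,k) for k=0..6 = 466.
|I(U(5,10))| = sum C(10,k) for k=0..5 = 638.
Total = 466 * 638 = 297308.

297308


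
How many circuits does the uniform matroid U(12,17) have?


In U(12,17), circuits are the (13)-element subsets.
Any set of 13 elements is dependent, and removing any one element gives
an independent set of size 12, so it is a minimal dependent set.
Number of circuits = (17 choose 13) = 2380.

2380


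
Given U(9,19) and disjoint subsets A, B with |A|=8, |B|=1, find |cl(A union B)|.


|A union B| = 8 + 1 = 9 (disjoint).
In U(9,19), cl(S) = S if |S| < 9, else cl(S) = E.
Since 9 >= 9, cl(A union B) = E.
|cl(A union B)| = 19.

19


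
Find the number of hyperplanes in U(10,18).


Hyperplanes of U(10,18) are flats of rank 9.
In a uniform matroid, these are exactly the (9)-element subsets.
Count = (18 choose 9) = 48620.

48620


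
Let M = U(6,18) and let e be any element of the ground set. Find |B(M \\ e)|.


Deleting e from U(6,18) gives U(6,17) since n > r.
Bases of U(6,17) = C(17,6) = 17! / (6! * 11!) = 12376.

12376


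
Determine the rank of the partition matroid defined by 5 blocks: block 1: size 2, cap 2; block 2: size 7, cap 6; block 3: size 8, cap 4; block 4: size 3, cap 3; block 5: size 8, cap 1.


Rank of a partition matroid = sum of min(|Si|, ci) for each block.
= min(2,2) + min(7,6) + min(8,4) + min(3,3) + min(8,1)
= 2 + 6 + 4 + 3 + 1
= 16.

16


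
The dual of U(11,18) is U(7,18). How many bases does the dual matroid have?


The dual of U(r,n) is U(n-r, n) = U(7,18).
Bases of U(7,18) are all (7)-element subsets.
|B(M*)| = C(18,7) = 18! / (7! * 11!) = 31824.

31824


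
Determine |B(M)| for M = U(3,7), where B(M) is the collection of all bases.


Bases of U(3,7) are all 3-element subsets of the 7-element ground set.
Number of bases = C(7,3).
C(7,3) = 7! / (3! * 4!) = 35.

35


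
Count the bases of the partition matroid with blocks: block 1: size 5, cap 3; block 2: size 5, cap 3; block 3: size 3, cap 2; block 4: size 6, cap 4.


A basis picks exactly ci elements from block i.
Number of bases = product of C(|Si|, ci).
= C(5,3) * C(5,3) * C(3,2) * C(6,4)
= 10 * 10 * 3 * 15
= 4500.

4500


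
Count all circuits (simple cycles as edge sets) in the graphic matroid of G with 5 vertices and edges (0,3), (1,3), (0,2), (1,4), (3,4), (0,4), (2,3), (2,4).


A circuit in a graphic matroid = edge set of a simple cycle.
G has 5 vertices and 8 edges.
Enumerating all minimal edge subsets forming cycles...
Total circuits found: 12.

12


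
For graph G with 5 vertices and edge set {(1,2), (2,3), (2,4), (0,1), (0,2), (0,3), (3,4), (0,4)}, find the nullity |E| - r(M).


Cycle rank (nullity) = |E| - r(M) = |E| - (|V| - c).
|E| = 8, |V| = 5, c = 1.
Nullity = 8 - (5 - 1) = 8 - 4 = 4.

4


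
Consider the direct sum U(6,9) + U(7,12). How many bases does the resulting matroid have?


Bases of a direct sum M1 + M2: |B| = |B(M1)| * |B(M2)|.
|B(U(6,9))| = C(9,6) = 84.
|B(U(7,12))| = C(12,7) = 792.
Total bases = 84 * 792 = 66528.

66528


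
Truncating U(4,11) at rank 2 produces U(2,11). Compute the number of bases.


Truncating U(4,11) to rank 2 gives U(2,11).
Bases of U(2,11) are all 2-element subsets of 11 elements.
Number of bases = (11 choose 2) = 55.

55


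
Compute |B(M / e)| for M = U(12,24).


Contracting e from U(12,24) gives U(11,23).
Bases of U(11,23) = C(23,11) = 23! / (11! * 12!) = 1352078.

1352078


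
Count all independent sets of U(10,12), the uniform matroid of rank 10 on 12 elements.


Independent sets of U(10,12) are all subsets of size <= 10.
Count = (12 choose 0) + (12 choose 1) + (12 choose 2) + (12 choose 3) + (12 choose 4) + (12 choose 5) + (12 choose 6) + (12 choose 7) + (12 choose 8) + (12 choose 9) + (12 choose 10)
     = 1 + 12 + 66 + 220 + 495 + 792 + 924 + 792 + 495 + 220 + 66
     = 4083.

4083


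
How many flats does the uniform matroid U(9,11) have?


Flats of U(9,11): every subset of size < 9 is a flat, plus E itself.
Count = (11 choose 0) + (11 choose 1) + (11 choose 2) + (11 choose 3) + (11 choose 4) + (11 choose 5) + (11 choose 6) + (11 choose 7) + (11 choose 8) + 1
     = 1 + 11 + 55 + 165 + 330 + 462 + 462 + 330 + 165 + 1
     = 1982.

1982


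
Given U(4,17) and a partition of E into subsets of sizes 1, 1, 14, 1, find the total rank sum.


r(Ai) = min(|Ai|, 4) for each part.
Sum = min(1,4) + min(1,4) + min(14,4) + min(1,4)
    = 1 + 1 + 4 + 1
    = 7.

7


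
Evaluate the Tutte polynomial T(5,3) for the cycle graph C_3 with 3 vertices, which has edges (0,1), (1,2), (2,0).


T(C_3; x,y) = x + x^2 + ... + x^(2) + y.
T(5,3) = 5^1 + 5^2 + 3
= 5 + 25 + 3
= 33.

33


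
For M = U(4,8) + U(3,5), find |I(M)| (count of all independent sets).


For a direct sum, |I(M1+M2)| = |I(M1)| * |I(M2)|.
|I(U(4,8))| = sum C(8,k) for k=0..4 = 163.
|I(U(3,5))| = sum C(5,k) for k=0..3 = 26.
Total = 163 * 26 = 4238.

4238


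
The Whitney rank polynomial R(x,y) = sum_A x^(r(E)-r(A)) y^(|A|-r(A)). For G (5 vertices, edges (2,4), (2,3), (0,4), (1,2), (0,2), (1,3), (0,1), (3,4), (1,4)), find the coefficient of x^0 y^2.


R(x,y) = sum over A in 2^E of x^(r(E)-r(A)) * y^(|A|-r(A)).
G has 5 vertices, 9 edges. r(E) = 4.
Enumerate all 2^9 = 512 subsets.
Count subsets with r(E)-r(A)=0 and |A|-r(A)=2: 82.

82


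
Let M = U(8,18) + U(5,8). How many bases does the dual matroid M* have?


(M1+M2)* = M1* + M2*.
M1* = U(10,18), bases: C(18,10) = 43758.
M2* = U(3,8), bases: C(8,3) = 56.
|B(M*)| = 43758 * 56 = 2450448.

2450448


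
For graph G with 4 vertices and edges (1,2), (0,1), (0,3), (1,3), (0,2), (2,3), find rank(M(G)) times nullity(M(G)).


r(M) = |V| - c = 4 - 1 = 3.
nullity = |E| - r(M) = 6 - 3 = 3.
Product = 3 * 3 = 9.

9


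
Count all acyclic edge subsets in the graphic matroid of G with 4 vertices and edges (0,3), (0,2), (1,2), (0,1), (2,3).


An independent set in a graphic matroid is an acyclic edge subset.
G has 4 vertices and 5 edges.
Enumerate all 2^5 = 32 subsets, checking for acyclicity.
Total independent sets = 24.

24


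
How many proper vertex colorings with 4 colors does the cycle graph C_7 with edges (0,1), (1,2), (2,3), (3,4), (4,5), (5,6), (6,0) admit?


P(C_7, k) = (k-1)^7 + (-1)^7*(k-1).
P(4) = (3)^7 - 3
= 2187 - 3 = 2184.

2184


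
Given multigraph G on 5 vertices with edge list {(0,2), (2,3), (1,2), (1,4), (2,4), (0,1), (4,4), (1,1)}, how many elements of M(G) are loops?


In a graphic matroid, a loop is a self-loop edge (u,u) with rank 0.
Examining all 8 edges for self-loops...
Self-loops found: (4,4), (1,1)
Number of loops = 2.

2


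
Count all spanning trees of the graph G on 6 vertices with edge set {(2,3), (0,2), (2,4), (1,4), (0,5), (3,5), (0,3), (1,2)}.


By Kirchhoff's matrix tree theorem, the number of spanning trees equals
the determinant of any cofactor of the Laplacian matrix L.
G has 6 vertices and 8 edges.
Computing the (5 x 5) cofactor determinant gives 24.

24


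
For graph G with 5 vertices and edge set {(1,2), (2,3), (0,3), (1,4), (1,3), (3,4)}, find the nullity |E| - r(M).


Cycle rank (nullity) = |E| - r(M) = |E| - (|V| - c).
|E| = 6, |V| = 5, c = 1.
Nullity = 6 - (5 - 1) = 6 - 4 = 2.

2


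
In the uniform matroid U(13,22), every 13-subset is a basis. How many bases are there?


Bases of U(13,22) are all 13-element subsets of the 22-element ground set.
Number of bases = C(22,13).
C(22,13) = 497420.

497420


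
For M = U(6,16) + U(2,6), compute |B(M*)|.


(M1+M2)* = M1* + M2*.
M1* = U(10,16), bases: C(16,10) = 8008.
M2* = U(4,6), bases: C(6,4) = 15.
|B(M*)| = 8008 * 15 = 120120.

120120


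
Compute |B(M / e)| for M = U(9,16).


Contracting e from U(9,16) gives U(8,15).
Bases of U(8,15) = C(15,8) = 6435.

6435


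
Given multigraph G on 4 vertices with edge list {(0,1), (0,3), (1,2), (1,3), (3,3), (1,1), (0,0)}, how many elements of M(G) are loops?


In a graphic matroid, a loop is a self-loop edge (u,u) with rank 0.
Examining all 7 edges for self-loops...
Self-loops found: (3,3), (1,1), (0,0)
Number of loops = 3.

3


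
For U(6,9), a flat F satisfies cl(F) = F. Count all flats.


Flats of U(6,9): every subset of size < 6 is a flat, plus E itself.
Count = C(9,0) + C(9,1) + C(9,2) + C(9,3) + C(9,4) + C(9,5) + 1
     = 1 + 9 + 36 + 84 + 126 + 126 + 1
     = 383.

383


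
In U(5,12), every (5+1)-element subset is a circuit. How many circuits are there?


In U(5,12), circuits are the (6)-element subsets.
Any set of 6 elements is dependent, and removing any one element gives
an independent set of size 5, so it is a minimal dependent set.
Number of circuits = (12 choose 6) = 924.

924


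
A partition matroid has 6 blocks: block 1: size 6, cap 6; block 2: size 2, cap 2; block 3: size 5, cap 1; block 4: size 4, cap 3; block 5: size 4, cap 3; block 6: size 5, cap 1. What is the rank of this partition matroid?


Rank of a partition matroid = sum of min(|Si|, ci) for each block.
= min(6,6) + min(2,2) + min(5,1) + min(4,3) + min(4,3) + min(5,1)
= 6 + 2 + 1 + 3 + 3 + 1
= 16.

16


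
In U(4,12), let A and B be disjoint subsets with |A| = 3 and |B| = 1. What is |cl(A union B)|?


|A union B| = 3 + 1 = 4 (disjoint).
In U(4,12), cl(S) = S if |S| < 4, else cl(S) = E.
Since 4 >= 4, cl(A union B) = E.
|cl(A union B)| = 12.

12


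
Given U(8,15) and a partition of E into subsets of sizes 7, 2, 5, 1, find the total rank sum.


r(Ai) = min(|Ai|, 8) for each part.
Sum = min(7,8) + min(2,8) + min(5,8) + min(1,8)
    = 7 + 2 + 5 + 1
    = 15.

15


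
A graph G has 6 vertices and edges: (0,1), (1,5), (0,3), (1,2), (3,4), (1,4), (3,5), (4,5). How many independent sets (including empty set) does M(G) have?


An independent set in a graphic matroid is an acyclic edge subset.
G has 6 vertices and 8 edges.
Enumerate all 2^8 = 256 subsets, checking for acyclicity.
Total independent sets = 172.

172


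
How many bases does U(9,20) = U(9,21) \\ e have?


Deleting e from U(9,21) gives U(9,20) since n > r.
Bases of U(9,20) = C(20,9) = 167960.

167960


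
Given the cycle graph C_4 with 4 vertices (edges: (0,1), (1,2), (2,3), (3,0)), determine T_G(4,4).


T(C_4; x,y) = x + x^2 + ... + x^(3) + y.
T(4,4) = 4^1 + 4^2 + 4^3 + 4
= 4 + 16 + 64 + 4
= 88.

88


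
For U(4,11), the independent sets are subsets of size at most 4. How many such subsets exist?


Independent sets of U(4,11) are all subsets of size <= 4.
Count = (11 choose 0) + (11 choose 1) + (11 choose 2) + (11 choose 3) + (11 choose 4)
     = 1 + 11 + 55 + 165 + 330
     = 562.

562


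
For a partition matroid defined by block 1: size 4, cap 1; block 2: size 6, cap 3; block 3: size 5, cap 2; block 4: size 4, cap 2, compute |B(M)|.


A basis picks exactly ci elements from block i.
Number of bases = product of C(|Si|, ci).
= C(4,1) * C(6,3) * C(5,2) * C(4,2)
= 4 * 20 * 10 * 6
= 4800.

4800


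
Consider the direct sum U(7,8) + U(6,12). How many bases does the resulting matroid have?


Bases of a direct sum M1 + M2: |B| = |B(M1)| * |B(M2)|.
|B(U(7,8))| = C(8,7) = 8.
|B(U(6,12))| = C(12,6) = 924.
Total bases = 8 * 924 = 7392.

7392


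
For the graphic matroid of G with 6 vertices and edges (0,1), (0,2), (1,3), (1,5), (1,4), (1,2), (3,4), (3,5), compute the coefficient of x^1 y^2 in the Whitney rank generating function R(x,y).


R(x,y) = sum over A in 2^E of x^(r(E)-r(A)) * y^(|A|-r(A)).
G has 6 vertices, 8 edges. r(E) = 5.
Enumerate all 2^8 = 256 subsets.
Count subsets with r(E)-r(A)=1 and |A|-r(A)=2: 5.

5


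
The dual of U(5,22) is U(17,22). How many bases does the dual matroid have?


The dual of U(r,n) is U(n-r, n) = U(17,22).
Bases of U(17,22) are all (17)-element subsets.
|B(M*)| = C(22,17) = 22! / (17! * 5!) = 26334.

26334


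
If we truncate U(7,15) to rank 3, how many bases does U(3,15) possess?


Truncating U(7,15) to rank 3 gives U(3,15).
Bases of U(3,15) are all 3-element subsets of 15 elements.
Number of bases = C(15,3) = (15 * 14 * 13) / (1 * 2 * 3) = 455.

455


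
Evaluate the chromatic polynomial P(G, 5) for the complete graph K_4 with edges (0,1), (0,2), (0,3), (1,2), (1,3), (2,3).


P(K_4, k) = k(k-1)(k-2)...(k-3).
P(5) = (5) * (4) * (3) * (2) = 120.

120


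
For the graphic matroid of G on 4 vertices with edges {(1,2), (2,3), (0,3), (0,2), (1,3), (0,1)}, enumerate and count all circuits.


A circuit in a graphic matroid = edge set of a simple cycle.
G has 4 vertices and 6 edges.
Enumerating all minimal edge subsets forming cycles...
Total circuits found: 7.

7


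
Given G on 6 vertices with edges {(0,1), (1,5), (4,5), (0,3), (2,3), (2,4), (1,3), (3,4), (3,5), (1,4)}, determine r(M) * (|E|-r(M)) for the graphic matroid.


r(M) = |V| - c = 6 - 1 = 5.
nullity = |E| - r(M) = 10 - 5 = 5.
Product = 5 * 5 = 25.

25


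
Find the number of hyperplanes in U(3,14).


Hyperplanes of U(3,14) are flats of rank 2.
In a uniform matroid, these are exactly the (2)-element subsets.
Count = C(14,2) = 14! / (2! * 12!) = 91.

91


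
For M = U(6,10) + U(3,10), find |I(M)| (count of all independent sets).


For a direct sum, |I(M1+M2)| = |I(M1)| * |I(M2)|.
|I(U(6,10))| = sum C(10,k) for k=0..6 = 848.
|I(U(3,10))| = sum C(10,k) for k=0..3 = 176.
Total = 848 * 176 = 149248.

149248


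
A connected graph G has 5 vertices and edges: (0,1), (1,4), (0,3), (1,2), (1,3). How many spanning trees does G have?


By Kirchhoff's matrix tree theorem, the number of spanning trees equals
the determinant of any cofactor of the Laplacian matrix L.
G has 5 vertices and 5 edges.
Computing the (4 x 4) cofactor determinant gives 3.

3


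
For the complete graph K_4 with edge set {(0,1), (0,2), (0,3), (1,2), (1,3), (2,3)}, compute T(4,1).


T(K_4; x,y) = x^3 + 3x^2 + 4xy + 2x + y^3 + 3y^2 + 2y.
Substituting x=4, y=1:
= 64 + 48 + 16 + 8 + 1 + 3 + 2
= 142.

142


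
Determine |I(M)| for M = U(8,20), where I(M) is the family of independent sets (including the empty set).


Independent sets of U(8,20) are all subsets of size <= 8.
Count = C(20,0) + C(20,1) + C(20,2) + C(20,3) + C(20,4) + C(20,5) + C(20,6) + C(20,7) + C(20,8)
     = 1 + 20 + 190 + 1140 + 4845 + 15504 + 38760 + 77520 + 125970
     = 263950.

263950


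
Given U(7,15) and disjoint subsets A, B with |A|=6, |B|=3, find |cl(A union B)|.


|A union B| = 6 + 3 = 9 (disjoint).
In U(7,15), cl(S) = S if |S| < 7, else cl(S) = E.
Since 9 >= 7, cl(A union B) = E.
|cl(A union B)| = 15.

15


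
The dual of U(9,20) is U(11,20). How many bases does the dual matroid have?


The dual of U(r,n) is U(n-r, n) = U(11,20).
Bases of U(11,20) are all (11)-element subsets.
|B(M*)| = C(20,11) = 20! / (11! * 9!) = 167960.

167960


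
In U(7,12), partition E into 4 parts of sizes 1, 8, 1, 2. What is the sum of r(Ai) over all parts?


r(Ai) = min(|Ai|, 7) for each part.
Sum = min(1,7) + min(8,7) + min(1,7) + min(2,7)
    = 1 + 7 + 1 + 2
    = 11.

11


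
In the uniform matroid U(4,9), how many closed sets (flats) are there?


Flats of U(4,9): every subset of size < 4 is a flat, plus E itself.
Count = C(9,0) + C(9,1) + C(9,2) + C(9,3) + 1
     = 1 + 9 + 36 + 84 + 1
     = 131.

131


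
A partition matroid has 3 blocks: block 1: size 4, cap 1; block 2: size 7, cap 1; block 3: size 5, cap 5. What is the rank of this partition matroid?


Rank of a partition matroid = sum of min(|Si|, ci) for each block.
= min(4,1) + min(7,1) + min(5,5)
= 1 + 1 + 5
= 7.

7


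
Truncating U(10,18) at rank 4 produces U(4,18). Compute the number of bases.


Truncating U(10,18) to rank 4 gives U(4,18).
Bases of U(4,18) are all 4-element subsets of 18 elements.
Number of bases = (18 choose 4) = 3060.

3060


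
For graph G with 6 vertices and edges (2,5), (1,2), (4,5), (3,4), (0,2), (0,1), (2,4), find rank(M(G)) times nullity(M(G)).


r(M) = |V| - c = 6 - 1 = 5.
nullity = |E| - r(M) = 7 - 5 = 2.
Product = 5 * 2 = 10.

10


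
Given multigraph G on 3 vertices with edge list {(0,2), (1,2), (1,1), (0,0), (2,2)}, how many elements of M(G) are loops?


In a graphic matroid, a loop is a self-loop edge (u,u) with rank 0.
Examining all 5 edges for self-loops...
Self-loops found: (1,1), (0,0), (2,2)
Number of loops = 3.

3


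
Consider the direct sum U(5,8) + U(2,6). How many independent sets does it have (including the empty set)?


For a direct sum, |I(M1+M2)| = |I(M1)| * |I(M2)|.
|I(U(5,8))| = sum C(8,k) for k=0..5 = 219.
|I(U(2,6))| = sum C(6,k) for k=0..2 = 22.
Total = 219 * 22 = 4818.

4818


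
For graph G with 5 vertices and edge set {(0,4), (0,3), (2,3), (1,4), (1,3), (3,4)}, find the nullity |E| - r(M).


Cycle rank (nullity) = |E| - r(M) = |E| - (|V| - c).
|E| = 6, |V| = 5, c = 1.
Nullity = 6 - (5 - 1) = 6 - 4 = 2.

2


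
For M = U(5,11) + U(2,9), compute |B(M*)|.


(M1+M2)* = M1* + M2*.
M1* = U(6,11), bases: C(11,6) = 462.
M2* = U(7,9), bases: C(9,7) = 36.
|B(M*)| = 462 * 36 = 16632.

16632


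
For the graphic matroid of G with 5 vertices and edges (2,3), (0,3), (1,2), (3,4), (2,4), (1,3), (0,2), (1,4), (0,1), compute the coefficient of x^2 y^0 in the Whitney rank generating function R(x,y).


R(x,y) = sum over A in 2^E of x^(r(E)-r(A)) * y^(|A|-r(A)).
G has 5 vertices, 9 edges. r(E) = 4.
Enumerate all 2^9 = 512 subsets.
Count subsets with r(E)-r(A)=2 and |A|-r(A)=0: 36.

36


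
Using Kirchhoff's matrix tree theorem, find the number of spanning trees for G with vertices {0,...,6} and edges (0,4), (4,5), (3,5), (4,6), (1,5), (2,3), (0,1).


By Kirchhoff's matrix tree theorem, the number of spanning trees equals
the determinant of any cofactor of the Laplacian matrix L.
G has 7 vertices and 7 edges.
Computing the (6 x 6) cofactor determinant gives 4.

4
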